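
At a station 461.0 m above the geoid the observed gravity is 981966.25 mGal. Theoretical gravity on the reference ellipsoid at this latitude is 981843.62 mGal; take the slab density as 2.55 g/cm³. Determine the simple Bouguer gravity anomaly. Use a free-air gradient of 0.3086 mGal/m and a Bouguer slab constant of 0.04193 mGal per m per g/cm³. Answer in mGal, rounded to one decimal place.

Free-air correction = 0.3086 × 461.0 = 142.26 mGal
Free-air anomaly = 981966.25 − 981843.62 + (142.26) = 264.89 mGal
Bouguer slab correction = 0.04193 × 2.55 × 461.0 = 49.29 mGal
Simple Bouguer anomaly = 264.89 − (49.29) = 215.60 mGal

215.6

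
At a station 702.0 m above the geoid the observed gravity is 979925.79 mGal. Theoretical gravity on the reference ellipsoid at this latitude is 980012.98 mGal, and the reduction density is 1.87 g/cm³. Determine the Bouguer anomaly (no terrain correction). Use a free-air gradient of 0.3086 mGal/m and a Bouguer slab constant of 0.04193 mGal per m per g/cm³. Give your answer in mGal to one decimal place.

74.4

Free-air correction = 0.3086 × 702.0 = 216.64 mGal
Free-air anomaly = 979925.79 − 980012.98 + (216.64) = 129.45 mGal
Bouguer slab correction = 0.04193 × 1.87 × 702.0 = 55.04 mGal
Simple Bouguer anomaly = 129.45 − (55.04) = 74.41 mGal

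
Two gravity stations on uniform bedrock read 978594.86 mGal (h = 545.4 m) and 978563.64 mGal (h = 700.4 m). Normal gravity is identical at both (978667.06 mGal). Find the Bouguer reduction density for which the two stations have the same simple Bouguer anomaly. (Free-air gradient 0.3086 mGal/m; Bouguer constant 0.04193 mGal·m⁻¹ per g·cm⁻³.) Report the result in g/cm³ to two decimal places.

Δg_obs = 978563.64 − 978594.86 = -31.22 mGal over Δh = 700.4 − 545.4 = 155.0 m
Equal Bouguer anomalies ⇒ Δg_obs + (0.3086 − 0.04193ρ)·Δh = 0
0.3086 − 0.04193ρ = −Δg_obs/Δh = 0.20142
ρ = (0.3086 − 0.20142) / 0.04193 = 2.56 g/cm³

2.56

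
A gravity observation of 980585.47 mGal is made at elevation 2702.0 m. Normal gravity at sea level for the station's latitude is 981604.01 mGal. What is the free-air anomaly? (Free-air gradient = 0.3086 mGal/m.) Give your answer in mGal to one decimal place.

-184.7

Free-air correction = 0.3086 × 2702.0 = 833.84 mGal
Free-air anomaly = 980585.47 − 981604.01 + (833.84) = -184.70 mGal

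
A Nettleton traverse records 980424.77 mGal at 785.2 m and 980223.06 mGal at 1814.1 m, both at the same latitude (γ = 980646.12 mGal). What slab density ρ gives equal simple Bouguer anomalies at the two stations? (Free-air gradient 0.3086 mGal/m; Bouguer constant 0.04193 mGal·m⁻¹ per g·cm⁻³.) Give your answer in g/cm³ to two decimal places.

2.68

Δg_obs = 980223.06 − 980424.77 = -201.71 mGal over Δh = 1814.1 − 785.2 = 1028.9 m
Equal Bouguer anomalies ⇒ Δg_obs + (0.3086 − 0.04193ρ)·Δh = 0
0.3086 − 0.04193ρ = −Δg_obs/Δh = 0.19604
ρ = (0.3086 − 0.19604) / 0.04193 = 2.68 g/cm³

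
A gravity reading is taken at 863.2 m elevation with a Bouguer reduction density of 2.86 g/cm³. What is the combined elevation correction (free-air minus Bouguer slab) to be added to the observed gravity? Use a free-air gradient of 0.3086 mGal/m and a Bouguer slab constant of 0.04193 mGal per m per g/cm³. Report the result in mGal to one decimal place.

162.9

Combined gradient = 0.3086 − 0.04193 × 2.86 = 0.1886802 mGal/m
Combined elevation correction = 0.1886802 × 863.2 = 162.9 mGal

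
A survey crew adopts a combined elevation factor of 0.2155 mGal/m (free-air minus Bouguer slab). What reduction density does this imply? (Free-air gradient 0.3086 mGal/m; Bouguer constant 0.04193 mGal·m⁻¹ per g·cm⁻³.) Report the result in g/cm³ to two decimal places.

2.22

0.2155 = 0.3086 − 0.04193 × ρ
ρ = (0.3086 − 0.2155) / 0.04193 = 2.22 g/cm³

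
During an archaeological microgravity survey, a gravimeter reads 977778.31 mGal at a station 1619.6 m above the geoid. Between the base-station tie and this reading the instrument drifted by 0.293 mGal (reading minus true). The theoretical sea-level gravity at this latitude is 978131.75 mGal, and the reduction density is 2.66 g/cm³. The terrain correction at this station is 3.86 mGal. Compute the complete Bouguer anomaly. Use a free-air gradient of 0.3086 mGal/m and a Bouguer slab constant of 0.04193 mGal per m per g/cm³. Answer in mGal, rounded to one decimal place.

Drift-corrected reading = 977778.31 − (0.293) = 977778.017 mGal
Free-air correction = 0.3086 × 1619.6 = 499.81 mGal
Free-air anomaly = 977778.017 − 978131.75 + (499.81) = 146.077 mGal
Bouguer slab correction = 0.04193 × 2.66 × 1619.6 = 180.64 mGal
Simple Bouguer anomaly = 146.077 − (180.64) = -34.563 mGal
Complete Bouguer anomaly = -34.563 + 3.86 = -30.703 mGal

-30.7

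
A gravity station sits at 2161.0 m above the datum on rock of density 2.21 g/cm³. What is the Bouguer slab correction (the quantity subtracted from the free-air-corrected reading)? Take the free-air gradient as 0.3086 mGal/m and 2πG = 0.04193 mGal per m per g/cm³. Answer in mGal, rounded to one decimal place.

200.2

Bouguer slab correction = 0.04193 × 2.21 × 2161.0 = 200.2 mGal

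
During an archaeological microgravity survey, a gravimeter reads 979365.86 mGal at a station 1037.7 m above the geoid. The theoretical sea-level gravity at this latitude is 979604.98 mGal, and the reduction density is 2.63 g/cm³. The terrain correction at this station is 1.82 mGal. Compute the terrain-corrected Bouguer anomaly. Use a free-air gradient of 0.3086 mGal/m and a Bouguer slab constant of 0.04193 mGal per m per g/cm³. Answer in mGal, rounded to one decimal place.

Free-air correction = 0.3086 × 1037.7 = 320.23 mGal
Free-air anomaly = 979365.86 − 979604.98 + (320.23) = 81.11 mGal
Bouguer slab correction = 0.04193 × 2.63 × 1037.7 = 114.43 mGal
Simple Bouguer anomaly = 81.11 − (114.43) = -33.32 mGal
Complete Bouguer anomaly = -33.32 + 1.82 = -31.50 mGal

-31.5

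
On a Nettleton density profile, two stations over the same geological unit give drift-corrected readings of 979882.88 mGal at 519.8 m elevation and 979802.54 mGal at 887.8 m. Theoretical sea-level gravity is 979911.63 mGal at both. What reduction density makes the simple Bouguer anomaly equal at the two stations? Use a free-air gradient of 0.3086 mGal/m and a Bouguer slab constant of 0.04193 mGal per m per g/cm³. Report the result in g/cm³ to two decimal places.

2.15

Δg_obs = 979802.54 − 979882.88 = -80.34 mGal over Δh = 887.8 − 519.8 = 368.0 m
Equal Bouguer anomalies ⇒ Δg_obs + (0.3086 − 0.04193ρ)·Δh = 0
0.3086 − 0.04193ρ = −Δg_obs/Δh = 0.21832
ρ = (0.3086 − 0.21832) / 0.04193 = 2.15 g/cm³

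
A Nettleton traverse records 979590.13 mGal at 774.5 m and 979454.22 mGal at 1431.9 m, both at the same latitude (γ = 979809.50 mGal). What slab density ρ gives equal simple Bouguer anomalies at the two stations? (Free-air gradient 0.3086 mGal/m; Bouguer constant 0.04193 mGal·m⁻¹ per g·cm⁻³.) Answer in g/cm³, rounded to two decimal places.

Δg_obs = 979454.22 − 979590.13 = -135.91 mGal over Δh = 1431.9 − 774.5 = 657.4 m
Equal Bouguer anomalies ⇒ Δg_obs + (0.3086 − 0.04193ρ)·Δh = 0
0.3086 − 0.04193ρ = −Δg_obs/Δh = 0.20674
ρ = (0.3086 − 0.20674) / 0.04193 = 2.43 g/cm³

2.43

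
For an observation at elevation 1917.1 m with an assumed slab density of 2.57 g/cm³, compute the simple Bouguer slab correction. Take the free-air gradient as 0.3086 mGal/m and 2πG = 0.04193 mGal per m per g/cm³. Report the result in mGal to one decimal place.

206.6

Bouguer slab correction = 0.04193 × 2.57 × 1917.1 = 206.6 mGal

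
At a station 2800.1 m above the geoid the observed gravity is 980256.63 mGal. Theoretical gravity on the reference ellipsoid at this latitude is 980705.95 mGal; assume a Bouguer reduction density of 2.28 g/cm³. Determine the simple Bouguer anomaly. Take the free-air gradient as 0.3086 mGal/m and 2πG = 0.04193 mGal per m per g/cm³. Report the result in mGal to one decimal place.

Free-air correction = 0.3086 × 2800.1 = 864.11 mGal
Free-air anomaly = 980256.63 − 980705.95 + (864.11) = 414.79 mGal
Bouguer slab correction = 0.04193 × 2.28 × 2800.1 = 267.69 mGal
Simple Bouguer anomaly = 414.79 − (267.69) = 147.10 mGal

147.1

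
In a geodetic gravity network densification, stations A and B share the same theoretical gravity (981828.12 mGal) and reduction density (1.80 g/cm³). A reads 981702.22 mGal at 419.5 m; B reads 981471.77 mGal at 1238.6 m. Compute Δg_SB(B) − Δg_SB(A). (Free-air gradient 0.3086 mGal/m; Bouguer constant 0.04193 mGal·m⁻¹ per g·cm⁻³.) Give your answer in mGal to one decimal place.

-39.5

Δg_SB(A) = 981702.22 − 981828.12 + 0.3086×419.5 − 0.04193×1.80×419.5 = -28.10 mGal
Δg_SB(B) = 981471.77 − 981828.12 + 0.3086×1238.6 − 0.04193×1.80×1238.6 = -67.60 mGal
Difference = -67.60 − (-28.10) = -39.50 mGal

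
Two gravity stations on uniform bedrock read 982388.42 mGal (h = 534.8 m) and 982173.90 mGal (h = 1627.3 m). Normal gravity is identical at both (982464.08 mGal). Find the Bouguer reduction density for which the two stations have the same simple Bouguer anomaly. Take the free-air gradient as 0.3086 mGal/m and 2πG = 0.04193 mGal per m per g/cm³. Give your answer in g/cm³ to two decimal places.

Δg_obs = 982173.90 − 982388.42 = -214.52 mGal over Δh = 1627.3 − 534.8 = 1092.5 m
Equal Bouguer anomalies ⇒ Δg_obs + (0.3086 − 0.04193ρ)·Δh = 0
0.3086 − 0.04193ρ = −Δg_obs/Δh = 0.19636
ρ = (0.3086 − 0.19636) / 0.04193 = 2.68 g/cm³

2.68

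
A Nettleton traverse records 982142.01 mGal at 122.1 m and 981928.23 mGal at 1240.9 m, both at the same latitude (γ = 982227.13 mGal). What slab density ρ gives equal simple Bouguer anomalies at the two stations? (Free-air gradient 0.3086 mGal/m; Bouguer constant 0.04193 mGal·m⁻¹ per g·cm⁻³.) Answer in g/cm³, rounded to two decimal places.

2.80

Δg_obs = 981928.23 − 982142.01 = -213.78 mGal over Δh = 1240.9 − 122.1 = 1118.8 m
Equal Bouguer anomalies ⇒ Δg_obs + (0.3086 − 0.04193ρ)·Δh = 0
0.3086 − 0.04193ρ = −Δg_obs/Δh = 0.19108
ρ = (0.3086 − 0.19108) / 0.04193 = 2.80 g/cm³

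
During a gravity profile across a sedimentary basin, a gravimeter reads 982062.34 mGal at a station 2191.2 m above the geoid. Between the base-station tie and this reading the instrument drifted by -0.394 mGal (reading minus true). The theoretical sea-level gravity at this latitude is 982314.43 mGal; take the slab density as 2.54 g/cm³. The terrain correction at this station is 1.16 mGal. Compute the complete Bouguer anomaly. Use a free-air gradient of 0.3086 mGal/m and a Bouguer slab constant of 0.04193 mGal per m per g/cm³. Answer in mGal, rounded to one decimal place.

Drift-corrected reading = 982062.34 − (-0.394) = 982062.734 mGal
Free-air correction = 0.3086 × 2191.2 = 676.20 mGal
Free-air anomaly = 982062.734 − 982314.43 + (676.20) = 424.504 mGal
Bouguer slab correction = 0.04193 × 2.54 × 2191.2 = 233.37 mGal
Simple Bouguer anomaly = 424.504 − (233.37) = 191.134 mGal
Complete Bouguer anomaly = 191.134 + 1.16 = 192.294 mGal

192.3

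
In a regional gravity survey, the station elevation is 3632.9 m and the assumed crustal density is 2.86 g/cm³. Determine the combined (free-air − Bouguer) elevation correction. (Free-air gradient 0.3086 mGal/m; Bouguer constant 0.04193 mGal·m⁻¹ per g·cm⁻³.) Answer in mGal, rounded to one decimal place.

Combined gradient = 0.3086 − 0.04193 × 2.86 = 0.1886802 mGal/m
Combined elevation correction = 0.1886802 × 3632.9 = 685.5 mGal

685.5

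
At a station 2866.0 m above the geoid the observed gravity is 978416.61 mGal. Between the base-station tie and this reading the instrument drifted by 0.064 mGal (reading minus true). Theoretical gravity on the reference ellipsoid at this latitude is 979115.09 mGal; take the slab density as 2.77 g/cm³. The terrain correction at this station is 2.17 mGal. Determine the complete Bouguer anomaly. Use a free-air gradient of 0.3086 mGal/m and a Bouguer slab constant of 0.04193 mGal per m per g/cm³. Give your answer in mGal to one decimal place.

-144.8

Drift-corrected reading = 978416.61 − (0.064) = 978416.546 mGal
Free-air correction = 0.3086 × 2866.0 = 884.45 mGal
Free-air anomaly = 978416.546 − 979115.09 + (884.45) = 185.906 mGal
Bouguer slab correction = 0.04193 × 2.77 × 2866.0 = 332.87 mGal
Simple Bouguer anomaly = 185.906 − (332.87) = -146.964 mGal
Complete Bouguer anomaly = -146.964 + 2.17 = -144.794 mGal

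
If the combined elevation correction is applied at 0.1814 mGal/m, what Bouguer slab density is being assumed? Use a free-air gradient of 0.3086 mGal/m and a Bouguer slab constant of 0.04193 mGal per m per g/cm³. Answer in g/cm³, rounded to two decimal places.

3.03

0.1814 = 0.3086 − 0.04193 × ρ
ρ = (0.3086 − 0.1814) / 0.04193 = 3.03 g/cm³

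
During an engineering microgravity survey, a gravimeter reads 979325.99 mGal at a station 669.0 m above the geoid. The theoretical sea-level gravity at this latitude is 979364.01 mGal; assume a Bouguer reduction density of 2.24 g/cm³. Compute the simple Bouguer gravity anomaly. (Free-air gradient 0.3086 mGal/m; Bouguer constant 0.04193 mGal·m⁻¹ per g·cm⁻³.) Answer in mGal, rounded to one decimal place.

105.6

Free-air correction = 0.3086 × 669.0 = 206.45 mGal
Free-air anomaly = 979325.99 − 979364.01 + (206.45) = 168.43 mGal
Bouguer slab correction = 0.04193 × 2.24 × 669.0 = 62.83 mGal
Simple Bouguer anomaly = 168.43 − (62.83) = 105.60 mGal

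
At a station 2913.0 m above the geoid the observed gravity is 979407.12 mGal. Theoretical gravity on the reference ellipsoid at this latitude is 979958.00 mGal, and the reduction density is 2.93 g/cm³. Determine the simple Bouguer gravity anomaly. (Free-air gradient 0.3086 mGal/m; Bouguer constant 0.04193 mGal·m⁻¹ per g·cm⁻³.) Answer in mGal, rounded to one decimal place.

Free-air correction = 0.3086 × 2913.0 = 898.95 mGal
Free-air anomaly = 979407.12 − 979958.00 + (898.95) = 348.07 mGal
Bouguer slab correction = 0.04193 × 2.93 × 2913.0 = 357.88 mGal
Simple Bouguer anomaly = 348.07 − (357.88) = -9.81 mGal

-9.8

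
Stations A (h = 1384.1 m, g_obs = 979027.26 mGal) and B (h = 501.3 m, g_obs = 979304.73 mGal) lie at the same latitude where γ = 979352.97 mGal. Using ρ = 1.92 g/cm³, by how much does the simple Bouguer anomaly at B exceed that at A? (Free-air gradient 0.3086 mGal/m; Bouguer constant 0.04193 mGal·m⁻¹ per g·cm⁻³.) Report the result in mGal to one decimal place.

Δg_SB(A) = 979027.26 − 979352.97 + 0.3086×1384.1 − 0.04193×1.92×1384.1 = -10.00 mGal
Δg_SB(B) = 979304.73 − 979352.97 + 0.3086×501.3 − 0.04193×1.92×501.3 = 66.10 mGal
Difference = 66.10 − (-10.00) = 76.10 mGal

76.1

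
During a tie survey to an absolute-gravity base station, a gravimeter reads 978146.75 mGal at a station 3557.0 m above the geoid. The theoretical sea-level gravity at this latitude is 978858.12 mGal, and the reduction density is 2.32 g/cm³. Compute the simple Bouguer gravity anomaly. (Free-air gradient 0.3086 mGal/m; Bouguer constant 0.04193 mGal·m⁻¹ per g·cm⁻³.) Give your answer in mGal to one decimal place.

40.3

Free-air correction = 0.3086 × 3557.0 = 1097.69 mGal
Free-air anomaly = 978146.75 − 978858.12 + (1097.69) = 386.32 mGal
Bouguer slab correction = 0.04193 × 2.32 × 3557.0 = 346.02 mGal
Simple Bouguer anomaly = 386.32 − (346.02) = 40.30 mGal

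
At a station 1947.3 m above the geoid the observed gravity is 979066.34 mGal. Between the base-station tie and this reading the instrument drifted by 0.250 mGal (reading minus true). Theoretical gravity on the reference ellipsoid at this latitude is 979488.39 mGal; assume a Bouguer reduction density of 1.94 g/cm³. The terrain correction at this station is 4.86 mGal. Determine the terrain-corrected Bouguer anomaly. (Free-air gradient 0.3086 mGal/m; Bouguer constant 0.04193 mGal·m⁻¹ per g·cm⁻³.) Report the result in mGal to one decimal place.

25.1

Drift-corrected reading = 979066.34 − (0.250) = 979066.090 mGal
Free-air correction = 0.3086 × 1947.3 = 600.94 mGal
Free-air anomaly = 979066.090 − 979488.39 + (600.94) = 178.640 mGal
Bouguer slab correction = 0.04193 × 1.94 × 1947.3 = 158.40 mGal
Simple Bouguer anomaly = 178.640 − (158.40) = 20.240 mGal
Complete Bouguer anomaly = 20.240 + 4.86 = 25.100 mGal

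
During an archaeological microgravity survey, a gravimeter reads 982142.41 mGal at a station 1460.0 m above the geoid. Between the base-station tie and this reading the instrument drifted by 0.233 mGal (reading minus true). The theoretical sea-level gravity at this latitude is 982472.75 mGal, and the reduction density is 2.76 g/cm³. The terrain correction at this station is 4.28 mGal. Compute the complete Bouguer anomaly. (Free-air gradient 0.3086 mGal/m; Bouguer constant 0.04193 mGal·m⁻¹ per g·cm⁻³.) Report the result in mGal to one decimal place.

Drift-corrected reading = 982142.41 − (0.233) = 982142.177 mGal
Free-air correction = 0.3086 × 1460.0 = 450.56 mGal
Free-air anomaly = 982142.177 − 982472.75 + (450.56) = 119.987 mGal
Bouguer slab correction = 0.04193 × 2.76 × 1460.0 = 168.96 mGal
Simple Bouguer anomaly = 119.987 − (168.96) = -48.973 mGal
Complete Bouguer anomaly = -48.973 + 4.28 = -44.693 mGal

-44.7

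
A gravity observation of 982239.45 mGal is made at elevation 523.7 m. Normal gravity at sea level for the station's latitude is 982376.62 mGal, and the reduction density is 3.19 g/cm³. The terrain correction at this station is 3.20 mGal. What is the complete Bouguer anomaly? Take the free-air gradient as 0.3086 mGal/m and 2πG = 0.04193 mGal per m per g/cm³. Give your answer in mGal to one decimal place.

-42.4

Free-air correction = 0.3086 × 523.7 = 161.61 mGal
Free-air anomaly = 982239.45 − 982376.62 + (161.61) = 24.44 mGal
Bouguer slab correction = 0.04193 × 3.19 × 523.7 = 70.05 mGal
Simple Bouguer anomaly = 24.44 − (70.05) = -45.61 mGal
Complete Bouguer anomaly = -45.61 + 3.20 = -42.41 mGal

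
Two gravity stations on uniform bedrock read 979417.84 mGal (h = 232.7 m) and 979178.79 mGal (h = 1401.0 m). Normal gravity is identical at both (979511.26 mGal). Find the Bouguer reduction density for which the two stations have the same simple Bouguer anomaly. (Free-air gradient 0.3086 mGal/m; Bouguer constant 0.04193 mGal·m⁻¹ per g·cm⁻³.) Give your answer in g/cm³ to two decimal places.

Δg_obs = 979178.79 − 979417.84 = -239.05 mGal over Δh = 1401.0 − 232.7 = 1168.3 m
Equal Bouguer anomalies ⇒ Δg_obs + (0.3086 − 0.04193ρ)·Δh = 0
0.3086 − 0.04193ρ = −Δg_obs/Δh = 0.20461
ρ = (0.3086 − 0.20461) / 0.04193 = 2.48 g/cm³

2.48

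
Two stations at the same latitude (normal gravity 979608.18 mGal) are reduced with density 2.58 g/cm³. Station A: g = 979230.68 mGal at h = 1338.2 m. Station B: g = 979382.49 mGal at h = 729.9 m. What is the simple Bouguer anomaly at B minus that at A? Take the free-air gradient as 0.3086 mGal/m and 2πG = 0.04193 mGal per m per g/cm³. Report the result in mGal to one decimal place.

29.9

Δg_SB(A) = 979230.68 − 979608.18 + 0.3086×1338.2 − 0.04193×2.58×1338.2 = -109.30 mGal
Δg_SB(B) = 979382.49 − 979608.18 + 0.3086×729.9 − 0.04193×2.58×729.9 = -79.40 mGal
Difference = -79.40 − (-109.30) = 29.90 mGal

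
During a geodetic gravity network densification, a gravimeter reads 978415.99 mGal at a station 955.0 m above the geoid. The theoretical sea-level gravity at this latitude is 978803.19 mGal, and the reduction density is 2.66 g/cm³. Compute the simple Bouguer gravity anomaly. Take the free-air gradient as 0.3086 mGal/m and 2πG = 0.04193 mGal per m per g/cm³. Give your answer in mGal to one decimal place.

-199.0

Free-air correction = 0.3086 × 955.0 = 294.71 mGal
Free-air anomaly = 978415.99 − 978803.19 + (294.71) = -92.49 mGal
Bouguer slab correction = 0.04193 × 2.66 × 955.0 = 106.51 mGal
Simple Bouguer anomaly = -92.49 − (106.51) = -199.00 mGal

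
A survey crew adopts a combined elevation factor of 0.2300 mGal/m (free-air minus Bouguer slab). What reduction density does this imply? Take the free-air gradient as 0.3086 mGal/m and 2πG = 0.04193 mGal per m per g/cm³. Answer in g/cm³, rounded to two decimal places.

1.87

0.2300 = 0.3086 − 0.04193 × ρ
ρ = (0.3086 − 0.2300) / 0.04193 = 1.87 g/cm³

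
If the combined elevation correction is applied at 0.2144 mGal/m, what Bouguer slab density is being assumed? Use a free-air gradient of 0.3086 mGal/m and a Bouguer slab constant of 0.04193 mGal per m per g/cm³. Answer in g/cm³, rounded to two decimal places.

0.2144 = 0.3086 − 0.04193 × ρ
ρ = (0.3086 − 0.2144) / 0.04193 = 2.25 g/cm³

2.25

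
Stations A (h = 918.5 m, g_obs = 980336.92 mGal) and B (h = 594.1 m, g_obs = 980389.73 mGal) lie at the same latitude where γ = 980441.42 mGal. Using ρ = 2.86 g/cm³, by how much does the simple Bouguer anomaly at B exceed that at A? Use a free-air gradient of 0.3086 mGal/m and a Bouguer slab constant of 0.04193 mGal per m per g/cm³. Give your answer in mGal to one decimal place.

-8.4

Δg_SB(A) = 980336.92 − 980441.42 + 0.3086×918.5 − 0.04193×2.86×918.5 = 68.80 mGal
Δg_SB(B) = 980389.73 − 980441.42 + 0.3086×594.1 − 0.04193×2.86×594.1 = 60.40 mGal
Difference = 60.40 − (68.80) = -8.40 mGal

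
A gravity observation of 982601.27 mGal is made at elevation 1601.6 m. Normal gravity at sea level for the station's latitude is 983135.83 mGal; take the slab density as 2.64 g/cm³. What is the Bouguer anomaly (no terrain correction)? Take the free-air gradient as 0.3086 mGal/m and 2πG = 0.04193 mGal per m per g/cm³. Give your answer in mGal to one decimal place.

Free-air correction = 0.3086 × 1601.6 = 494.25 mGal
Free-air anomaly = 982601.27 − 983135.83 + (494.25) = -40.31 mGal
Bouguer slab correction = 0.04193 × 2.64 × 1601.6 = 177.29 mGal
Simple Bouguer anomaly = -40.31 − (177.29) = -217.60 mGal

-217.6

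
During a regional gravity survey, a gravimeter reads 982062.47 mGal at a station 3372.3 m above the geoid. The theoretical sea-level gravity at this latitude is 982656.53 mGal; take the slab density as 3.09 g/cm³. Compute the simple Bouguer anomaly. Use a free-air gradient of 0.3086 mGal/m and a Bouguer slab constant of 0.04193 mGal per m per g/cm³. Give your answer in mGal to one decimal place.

9.7

Free-air correction = 0.3086 × 3372.3 = 1040.69 mGal
Free-air anomaly = 982062.47 − 982656.53 + (1040.69) = 446.63 mGal
Bouguer slab correction = 0.04193 × 3.09 × 3372.3 = 436.93 mGal
Simple Bouguer anomaly = 446.63 − (436.93) = 9.70 mGal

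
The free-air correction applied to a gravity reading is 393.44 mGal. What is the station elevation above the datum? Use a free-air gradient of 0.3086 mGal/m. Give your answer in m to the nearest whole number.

1275

h = 393.44 / 0.3086 = 1274.92 m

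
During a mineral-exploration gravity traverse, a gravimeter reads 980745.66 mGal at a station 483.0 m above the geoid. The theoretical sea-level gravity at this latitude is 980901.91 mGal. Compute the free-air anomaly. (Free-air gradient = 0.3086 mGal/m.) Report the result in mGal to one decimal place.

Free-air correction = 0.3086 × 483.0 = 149.05 mGal
Free-air anomaly = 980745.66 − 980901.91 + (149.05) = -7.20 mGal

-7.2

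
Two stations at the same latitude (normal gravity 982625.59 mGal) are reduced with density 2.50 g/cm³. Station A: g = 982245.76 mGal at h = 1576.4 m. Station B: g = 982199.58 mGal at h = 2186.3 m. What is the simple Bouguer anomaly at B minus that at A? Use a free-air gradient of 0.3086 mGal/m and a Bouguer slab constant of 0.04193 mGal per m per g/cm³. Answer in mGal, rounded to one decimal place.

78.1

Δg_SB(A) = 982245.76 − 982625.59 + 0.3086×1576.4 − 0.04193×2.50×1576.4 = -58.60 mGal
Δg_SB(B) = 982199.58 − 982625.59 + 0.3086×2186.3 − 0.04193×2.50×2186.3 = 19.50 mGal
Difference = 19.50 − (-58.60) = 78.10 mGal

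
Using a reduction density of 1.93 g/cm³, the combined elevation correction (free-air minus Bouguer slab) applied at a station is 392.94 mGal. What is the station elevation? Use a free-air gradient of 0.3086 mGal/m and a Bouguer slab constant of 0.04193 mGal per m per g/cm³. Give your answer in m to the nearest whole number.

1726

Combined gradient = 0.3086 − 0.04193 × 1.93 = 0.2276751 mGal/m
h = 392.94 / 0.2276751 = 1725.88 m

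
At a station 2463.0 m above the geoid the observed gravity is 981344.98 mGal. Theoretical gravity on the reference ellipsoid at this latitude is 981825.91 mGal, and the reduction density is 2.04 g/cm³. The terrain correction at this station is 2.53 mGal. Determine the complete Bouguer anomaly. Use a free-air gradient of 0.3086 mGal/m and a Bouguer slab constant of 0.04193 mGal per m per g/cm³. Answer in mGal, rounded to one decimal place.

71.0

Free-air correction = 0.3086 × 2463.0 = 760.08 mGal
Free-air anomaly = 981344.98 − 981825.91 + (760.08) = 279.15 mGal
Bouguer slab correction = 0.04193 × 2.04 × 2463.0 = 210.68 mGal
Simple Bouguer anomaly = 279.15 − (210.68) = 68.47 mGal
Complete Bouguer anomaly = 68.47 + 2.53 = 71.00 mGal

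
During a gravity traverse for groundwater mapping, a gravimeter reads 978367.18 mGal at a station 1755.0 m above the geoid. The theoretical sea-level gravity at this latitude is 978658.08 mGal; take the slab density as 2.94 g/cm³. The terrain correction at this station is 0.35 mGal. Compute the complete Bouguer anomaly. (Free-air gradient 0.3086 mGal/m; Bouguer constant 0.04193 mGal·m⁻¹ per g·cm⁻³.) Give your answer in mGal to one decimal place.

34.7

Free-air correction = 0.3086 × 1755.0 = 541.59 mGal
Free-air anomaly = 978367.18 − 978658.08 + (541.59) = 250.69 mGal
Bouguer slab correction = 0.04193 × 2.94 × 1755.0 = 216.35 mGal
Simple Bouguer anomaly = 250.69 − (216.35) = 34.34 mGal
Complete Bouguer anomaly = 34.34 + 0.35 = 34.69 mGal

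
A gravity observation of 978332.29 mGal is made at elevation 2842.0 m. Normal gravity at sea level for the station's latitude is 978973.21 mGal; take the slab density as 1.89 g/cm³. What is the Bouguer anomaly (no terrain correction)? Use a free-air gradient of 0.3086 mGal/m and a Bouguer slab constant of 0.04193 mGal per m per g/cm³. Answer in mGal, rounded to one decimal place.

Free-air correction = 0.3086 × 2842.0 = 877.04 mGal
Free-air anomaly = 978332.29 − 978973.21 + (877.04) = 236.12 mGal
Bouguer slab correction = 0.04193 × 1.89 × 2842.0 = 225.22 mGal
Simple Bouguer anomaly = 236.12 − (225.22) = 10.90 mGal

10.9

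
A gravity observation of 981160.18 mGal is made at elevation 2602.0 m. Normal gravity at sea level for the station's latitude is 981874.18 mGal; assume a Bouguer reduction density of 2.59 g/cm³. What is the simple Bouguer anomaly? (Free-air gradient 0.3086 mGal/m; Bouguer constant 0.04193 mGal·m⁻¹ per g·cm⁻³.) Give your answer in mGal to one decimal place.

-193.6

Free-air correction = 0.3086 × 2602.0 = 802.98 mGal
Free-air anomaly = 981160.18 − 981874.18 + (802.98) = 88.98 mGal
Bouguer slab correction = 0.04193 × 2.59 × 2602.0 = 282.57 mGal
Simple Bouguer anomaly = 88.98 − (282.57) = -193.59 mGal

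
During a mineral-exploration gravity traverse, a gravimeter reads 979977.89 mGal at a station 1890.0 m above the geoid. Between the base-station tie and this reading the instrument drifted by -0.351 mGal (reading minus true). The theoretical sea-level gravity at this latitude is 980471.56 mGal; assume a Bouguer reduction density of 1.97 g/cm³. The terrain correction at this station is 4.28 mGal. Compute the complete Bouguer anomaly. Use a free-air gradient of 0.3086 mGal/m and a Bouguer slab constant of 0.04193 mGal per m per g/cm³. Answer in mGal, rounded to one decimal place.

-61.9

Drift-corrected reading = 979977.89 − (-0.351) = 979978.241 mGal
Free-air correction = 0.3086 × 1890.0 = 583.25 mGal
Free-air anomaly = 979978.241 − 980471.56 + (583.25) = 89.931 mGal
Bouguer slab correction = 0.04193 × 1.97 × 1890.0 = 156.12 mGal
Simple Bouguer anomaly = 89.931 − (156.12) = -66.189 mGal
Complete Bouguer anomaly = -66.189 + 4.28 = -61.909 mGal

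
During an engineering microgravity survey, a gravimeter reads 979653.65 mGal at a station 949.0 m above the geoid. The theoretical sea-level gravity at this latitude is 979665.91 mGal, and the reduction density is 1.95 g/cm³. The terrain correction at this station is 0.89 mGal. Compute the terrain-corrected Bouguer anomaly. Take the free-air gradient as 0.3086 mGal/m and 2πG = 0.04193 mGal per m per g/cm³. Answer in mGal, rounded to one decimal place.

Free-air correction = 0.3086 × 949.0 = 292.86 mGal
Free-air anomaly = 979653.65 − 979665.91 + (292.86) = 280.60 mGal
Bouguer slab correction = 0.04193 × 1.95 × 949.0 = 77.59 mGal
Simple Bouguer anomaly = 280.60 − (77.59) = 203.01 mGal
Complete Bouguer anomaly = 203.01 + 0.89 = 203.90 mGal

203.9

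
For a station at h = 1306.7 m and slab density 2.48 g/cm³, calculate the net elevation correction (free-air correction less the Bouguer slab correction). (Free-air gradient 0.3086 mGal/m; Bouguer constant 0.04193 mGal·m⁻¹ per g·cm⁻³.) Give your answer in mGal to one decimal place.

Combined gradient = 0.3086 − 0.04193 × 2.48 = 0.2046136 mGal/m
Combined elevation correction = 0.2046136 × 1306.7 = 267.4 mGal

267.4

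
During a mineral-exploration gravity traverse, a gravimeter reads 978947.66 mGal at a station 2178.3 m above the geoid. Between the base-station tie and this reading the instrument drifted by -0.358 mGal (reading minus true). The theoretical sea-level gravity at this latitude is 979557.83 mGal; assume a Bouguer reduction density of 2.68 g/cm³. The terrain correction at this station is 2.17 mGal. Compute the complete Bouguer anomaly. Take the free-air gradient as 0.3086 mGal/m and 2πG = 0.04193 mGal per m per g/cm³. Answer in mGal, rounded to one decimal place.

-180.2

Drift-corrected reading = 978947.66 − (-0.358) = 978948.018 mGal
Free-air correction = 0.3086 × 2178.3 = 672.22 mGal
Free-air anomaly = 978948.018 − 979557.83 + (672.22) = 62.408 mGal
Bouguer slab correction = 0.04193 × 2.68 × 2178.3 = 244.78 mGal
Simple Bouguer anomaly = 62.408 − (244.78) = -182.372 mGal
Complete Bouguer anomaly = -182.372 + 2.17 = -180.202 mGal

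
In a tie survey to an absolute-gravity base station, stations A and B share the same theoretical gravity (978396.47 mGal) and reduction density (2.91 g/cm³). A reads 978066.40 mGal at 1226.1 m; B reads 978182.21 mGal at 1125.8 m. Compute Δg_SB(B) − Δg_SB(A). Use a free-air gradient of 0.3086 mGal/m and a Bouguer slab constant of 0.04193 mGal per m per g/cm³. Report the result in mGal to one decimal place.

97.1

Δg_SB(A) = 978066.40 − 978396.47 + 0.3086×1226.1 − 0.04193×2.91×1226.1 = -101.30 mGal
Δg_SB(B) = 978182.21 − 978396.47 + 0.3086×1125.8 − 0.04193×2.91×1125.8 = -4.20 mGal
Difference = -4.20 − (-101.30) = 97.10 mGal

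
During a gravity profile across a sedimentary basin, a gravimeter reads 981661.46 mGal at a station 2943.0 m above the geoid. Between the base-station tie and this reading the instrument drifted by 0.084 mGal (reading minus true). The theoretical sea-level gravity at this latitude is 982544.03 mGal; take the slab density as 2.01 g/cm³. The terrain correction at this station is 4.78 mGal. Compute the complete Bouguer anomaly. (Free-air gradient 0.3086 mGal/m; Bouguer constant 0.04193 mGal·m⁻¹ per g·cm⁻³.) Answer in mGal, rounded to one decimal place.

-217.7

Drift-corrected reading = 981661.46 − (0.084) = 981661.376 mGal
Free-air correction = 0.3086 × 2943.0 = 908.21 mGal
Free-air anomaly = 981661.376 − 982544.03 + (908.21) = 25.556 mGal
Bouguer slab correction = 0.04193 × 2.01 × 2943.0 = 248.03 mGal
Simple Bouguer anomaly = 25.556 − (248.03) = -222.474 mGal
Complete Bouguer anomaly = -222.474 + 4.78 = -217.694 mGal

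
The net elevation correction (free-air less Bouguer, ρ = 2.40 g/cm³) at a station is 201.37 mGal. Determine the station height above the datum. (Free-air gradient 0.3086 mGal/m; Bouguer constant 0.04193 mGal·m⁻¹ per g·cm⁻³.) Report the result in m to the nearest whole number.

Combined gradient = 0.3086 − 0.04193 × 2.40 = 0.2079680 mGal/m
h = 201.37 / 0.2079680 = 968.27 m

968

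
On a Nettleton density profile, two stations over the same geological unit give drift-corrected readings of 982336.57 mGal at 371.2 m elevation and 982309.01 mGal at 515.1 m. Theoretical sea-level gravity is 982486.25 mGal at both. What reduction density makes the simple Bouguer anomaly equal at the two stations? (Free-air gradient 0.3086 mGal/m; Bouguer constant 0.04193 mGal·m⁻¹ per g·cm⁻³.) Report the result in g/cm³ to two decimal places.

2.79

Δg_obs = 982309.01 − 982336.57 = -27.56 mGal over Δh = 515.1 − 371.2 = 143.9 m
Equal Bouguer anomalies ⇒ Δg_obs + (0.3086 − 0.04193ρ)·Δh = 0
0.3086 − 0.04193ρ = −Δg_obs/Δh = 0.19152
ρ = (0.3086 − 0.19152) / 0.04193 = 2.79 g/cm³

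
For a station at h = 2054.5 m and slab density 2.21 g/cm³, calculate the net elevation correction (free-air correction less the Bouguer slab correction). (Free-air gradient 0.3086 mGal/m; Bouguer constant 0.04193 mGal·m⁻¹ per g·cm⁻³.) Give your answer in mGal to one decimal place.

443.6

Combined gradient = 0.3086 − 0.04193 × 2.21 = 0.2159347 mGal/m
Combined elevation correction = 0.2159347 × 2054.5 = 443.6 mGal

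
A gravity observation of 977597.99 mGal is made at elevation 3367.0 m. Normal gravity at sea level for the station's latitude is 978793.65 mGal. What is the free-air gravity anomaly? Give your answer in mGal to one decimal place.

-156.6

Free-air correction = 0.3086 × 3367.0 = 1039.06 mGal
Free-air anomaly = 977597.99 − 978793.65 + (1039.06) = -156.60 mGal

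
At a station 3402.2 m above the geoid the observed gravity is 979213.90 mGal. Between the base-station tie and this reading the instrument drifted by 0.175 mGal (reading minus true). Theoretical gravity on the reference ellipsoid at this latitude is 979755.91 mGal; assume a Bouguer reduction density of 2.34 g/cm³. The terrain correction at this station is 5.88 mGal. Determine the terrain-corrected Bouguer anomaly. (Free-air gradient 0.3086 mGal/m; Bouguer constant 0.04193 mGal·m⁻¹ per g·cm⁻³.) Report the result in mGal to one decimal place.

179.8

Drift-corrected reading = 979213.90 − (0.175) = 979213.725 mGal
Free-air correction = 0.3086 × 3402.2 = 1049.92 mGal
Free-air anomaly = 979213.725 − 979755.91 + (1049.92) = 507.735 mGal
Bouguer slab correction = 0.04193 × 2.34 × 3402.2 = 333.81 mGal
Simple Bouguer anomaly = 507.735 − (333.81) = 173.925 mGal
Complete Bouguer anomaly = 173.925 + 5.88 = 179.805 mGal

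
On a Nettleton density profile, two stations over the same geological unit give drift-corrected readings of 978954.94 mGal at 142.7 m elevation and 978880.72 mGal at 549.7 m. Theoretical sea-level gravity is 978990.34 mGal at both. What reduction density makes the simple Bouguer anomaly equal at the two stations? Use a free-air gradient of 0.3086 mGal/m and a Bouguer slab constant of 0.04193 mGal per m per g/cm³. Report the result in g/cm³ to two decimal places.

Δg_obs = 978880.72 − 978954.94 = -74.22 mGal over Δh = 549.7 − 142.7 = 407.0 m
Equal Bouguer anomalies ⇒ Δg_obs + (0.3086 − 0.04193ρ)·Δh = 0
0.3086 − 0.04193ρ = −Δg_obs/Δh = 0.18236
ρ = (0.3086 − 0.18236) / 0.04193 = 3.01 g/cm³

3.01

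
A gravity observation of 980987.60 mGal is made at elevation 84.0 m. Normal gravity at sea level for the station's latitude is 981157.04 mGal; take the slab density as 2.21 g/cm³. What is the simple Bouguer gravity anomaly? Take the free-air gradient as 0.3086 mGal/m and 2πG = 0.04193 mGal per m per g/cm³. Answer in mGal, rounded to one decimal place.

-151.3

Free-air correction = 0.3086 × 84.0 = 25.92 mGal
Free-air anomaly = 980987.60 − 981157.04 + (25.92) = -143.52 mGal
Bouguer slab correction = 0.04193 × 2.21 × 84.0 = 7.78 mGal
Simple Bouguer anomaly = -143.52 − (7.78) = -151.30 mGal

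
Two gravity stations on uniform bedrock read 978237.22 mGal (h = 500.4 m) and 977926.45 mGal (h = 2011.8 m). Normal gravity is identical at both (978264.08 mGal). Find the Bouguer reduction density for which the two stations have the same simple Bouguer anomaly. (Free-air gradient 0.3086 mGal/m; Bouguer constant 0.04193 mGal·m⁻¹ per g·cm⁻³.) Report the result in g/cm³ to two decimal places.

Δg_obs = 977926.45 − 978237.22 = -310.77 mGal over Δh = 2011.8 − 500.4 = 1511.4 m
Equal Bouguer anomalies ⇒ Δg_obs + (0.3086 − 0.04193ρ)·Δh = 0
0.3086 − 0.04193ρ = −Δg_obs/Δh = 0.20562
ρ = (0.3086 − 0.20562) / 0.04193 = 2.46 g/cm³

2.46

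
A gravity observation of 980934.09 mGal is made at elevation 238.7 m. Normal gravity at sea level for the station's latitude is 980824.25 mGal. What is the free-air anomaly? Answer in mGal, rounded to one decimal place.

Free-air correction = 0.3086 × 238.7 = 73.66 mGal
Free-air anomaly = 980934.09 − 980824.25 + (73.66) = 183.50 mGal

183.5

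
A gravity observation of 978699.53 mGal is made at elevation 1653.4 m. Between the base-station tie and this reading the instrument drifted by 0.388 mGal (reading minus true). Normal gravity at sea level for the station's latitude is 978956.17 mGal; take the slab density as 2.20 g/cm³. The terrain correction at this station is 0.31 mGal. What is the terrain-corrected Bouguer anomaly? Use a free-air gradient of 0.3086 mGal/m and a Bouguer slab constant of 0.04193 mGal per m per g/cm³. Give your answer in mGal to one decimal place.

Drift-corrected reading = 978699.53 − (0.388) = 978699.142 mGal
Free-air correction = 0.3086 × 1653.4 = 510.24 mGal
Free-air anomaly = 978699.142 − 978956.17 + (510.24) = 253.212 mGal
Bouguer slab correction = 0.04193 × 2.20 × 1653.4 = 152.52 mGal
Simple Bouguer anomaly = 253.212 − (152.52) = 100.692 mGal
Complete Bouguer anomaly = 100.692 + 0.31 = 101.002 mGal

101.0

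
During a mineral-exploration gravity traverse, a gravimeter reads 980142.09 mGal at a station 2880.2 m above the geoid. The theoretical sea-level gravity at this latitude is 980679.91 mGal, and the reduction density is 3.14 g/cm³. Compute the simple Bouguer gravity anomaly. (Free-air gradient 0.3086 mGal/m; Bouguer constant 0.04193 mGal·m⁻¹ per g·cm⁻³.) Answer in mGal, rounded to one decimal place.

-28.2

Free-air correction = 0.3086 × 2880.2 = 888.83 mGal
Free-air anomaly = 980142.09 − 980679.91 + (888.83) = 351.01 mGal
Bouguer slab correction = 0.04193 × 3.14 × 2880.2 = 379.21 mGal
Simple Bouguer anomaly = 351.01 − (379.21) = -28.20 mGal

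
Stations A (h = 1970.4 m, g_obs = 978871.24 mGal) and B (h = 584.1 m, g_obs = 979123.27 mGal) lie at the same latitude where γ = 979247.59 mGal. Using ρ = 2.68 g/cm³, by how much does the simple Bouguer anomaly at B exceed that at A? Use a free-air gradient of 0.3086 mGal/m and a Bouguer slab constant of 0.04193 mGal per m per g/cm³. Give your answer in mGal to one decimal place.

-20.0

Δg_SB(A) = 978871.24 − 979247.59 + 0.3086×1970.4 − 0.04193×2.68×1970.4 = 10.30 mGal
Δg_SB(B) = 979123.27 − 979247.59 + 0.3086×584.1 − 0.04193×2.68×584.1 = -9.70 mGal
Difference = -9.70 − (10.30) = -20.00 mGal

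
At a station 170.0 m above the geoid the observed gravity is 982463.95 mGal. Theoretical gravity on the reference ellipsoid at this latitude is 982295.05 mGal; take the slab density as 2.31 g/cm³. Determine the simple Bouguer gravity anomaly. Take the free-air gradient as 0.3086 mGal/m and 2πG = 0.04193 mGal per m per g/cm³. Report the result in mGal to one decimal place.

204.9

Free-air correction = 0.3086 × 170.0 = 52.46 mGal
Free-air anomaly = 982463.95 − 982295.05 + (52.46) = 221.36 mGal
Bouguer slab correction = 0.04193 × 2.31 × 170.0 = 16.47 mGal
Simple Bouguer anomaly = 221.36 − (16.47) = 204.89 mGal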